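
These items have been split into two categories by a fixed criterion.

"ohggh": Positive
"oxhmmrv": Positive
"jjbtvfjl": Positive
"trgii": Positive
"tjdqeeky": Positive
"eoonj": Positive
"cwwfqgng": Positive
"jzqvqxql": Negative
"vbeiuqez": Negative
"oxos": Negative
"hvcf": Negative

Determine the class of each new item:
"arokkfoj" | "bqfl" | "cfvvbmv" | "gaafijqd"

A rule that fits every label: has a double letter — true of each 'Positive' example, false of each 'Negative' one.
"arokkfoj": Positive ('kk' doubled). "bqfl": Negative (no doubled letter). "cfvvbmv": Positive ('vv' doubled). "gaafijqd": Positive ('aa' doubled).

Positive, Negative, Positive, Positive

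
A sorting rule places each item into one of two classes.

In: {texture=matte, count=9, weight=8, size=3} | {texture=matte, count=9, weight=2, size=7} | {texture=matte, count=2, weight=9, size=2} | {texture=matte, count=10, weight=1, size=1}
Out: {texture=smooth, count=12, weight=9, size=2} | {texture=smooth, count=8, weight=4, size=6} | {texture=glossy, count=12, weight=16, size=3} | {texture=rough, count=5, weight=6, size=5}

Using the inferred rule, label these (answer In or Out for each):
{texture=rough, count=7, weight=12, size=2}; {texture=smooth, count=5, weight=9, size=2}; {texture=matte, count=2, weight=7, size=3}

Out, Out, In

The distinguishing property — texture is matte — holds for all the 'In' cases and none of the 'Out' cases.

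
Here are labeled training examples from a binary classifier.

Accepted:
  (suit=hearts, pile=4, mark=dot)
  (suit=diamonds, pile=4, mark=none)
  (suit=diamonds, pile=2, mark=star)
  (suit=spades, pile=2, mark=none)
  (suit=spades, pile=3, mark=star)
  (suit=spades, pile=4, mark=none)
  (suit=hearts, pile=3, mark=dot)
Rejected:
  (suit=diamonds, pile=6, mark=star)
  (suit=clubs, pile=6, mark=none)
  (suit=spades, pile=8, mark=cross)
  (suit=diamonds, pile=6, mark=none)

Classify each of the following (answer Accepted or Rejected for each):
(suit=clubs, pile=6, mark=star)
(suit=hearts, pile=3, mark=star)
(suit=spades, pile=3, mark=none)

Rejected, Accepted, Accepted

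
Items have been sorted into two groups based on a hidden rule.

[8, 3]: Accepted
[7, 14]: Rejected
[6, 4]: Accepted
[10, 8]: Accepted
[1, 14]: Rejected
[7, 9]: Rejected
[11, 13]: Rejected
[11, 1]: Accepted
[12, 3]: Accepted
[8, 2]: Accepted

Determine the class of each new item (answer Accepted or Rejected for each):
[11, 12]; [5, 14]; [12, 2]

All 'Accepted' examples share one property — first > second — and every 'Rejected' example lacks it.
[11, 12] → 11 < 12 → Rejected.
[5, 14] → 5 < 14 → Rejected.
[12, 2] → 12 > 2 → Accepted.

Rejected, Rejected, Accepted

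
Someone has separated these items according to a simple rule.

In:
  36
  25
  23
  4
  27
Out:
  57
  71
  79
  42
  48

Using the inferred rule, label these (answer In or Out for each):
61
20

Out, In

Every 'In' example satisfies: at most 36. None of the 'Out' examples do.
61 → 61 > 36 → Out.
20 → 20 ≤ 36 → In.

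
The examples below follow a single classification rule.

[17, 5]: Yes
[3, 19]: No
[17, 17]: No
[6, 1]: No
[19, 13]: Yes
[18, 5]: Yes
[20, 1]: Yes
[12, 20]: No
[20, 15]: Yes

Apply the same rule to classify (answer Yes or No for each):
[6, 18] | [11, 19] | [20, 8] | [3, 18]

One predicate separates the groups cleanly: first > second AND sum ≥ 21.
[6, 18]: 6 < 18, 6+18 = 24 — fails this test, so No.
[11, 19]: 11 < 19, 11+19 = 30 — fails this test, so No.
[20, 8]: 20 > 8, 20+8 = 28 — fits, so Yes.
[3, 18]: 3 < 18, 3+18 = 21 — fails this test, so No.

No, No, Yes, No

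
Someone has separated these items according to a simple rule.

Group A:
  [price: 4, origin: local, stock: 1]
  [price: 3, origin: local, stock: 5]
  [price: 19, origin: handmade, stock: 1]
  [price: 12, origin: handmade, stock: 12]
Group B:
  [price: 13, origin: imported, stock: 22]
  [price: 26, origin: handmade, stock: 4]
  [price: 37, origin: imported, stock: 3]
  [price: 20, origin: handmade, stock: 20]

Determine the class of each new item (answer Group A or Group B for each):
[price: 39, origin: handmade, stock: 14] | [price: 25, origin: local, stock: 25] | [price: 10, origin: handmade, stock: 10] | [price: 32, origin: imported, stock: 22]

The distinguishing property — price ≤ 19 AND stock ≤ 12 — holds for all the 'Group A' cases and none of the 'Group B' cases.
Group B: [price: 39, origin: handmade, stock: 14], since price = 39, stock = 14. Group B: [price: 25, origin: local, stock: 25], since price = 25, stock = 25. Group A: [price: 10, origin: handmade, stock: 10], since price = 10, stock = 10. Group B: [price: 32, origin: imported, stock: 22], since price = 32, stock = 22.

Group B, Group B, Group A, Group B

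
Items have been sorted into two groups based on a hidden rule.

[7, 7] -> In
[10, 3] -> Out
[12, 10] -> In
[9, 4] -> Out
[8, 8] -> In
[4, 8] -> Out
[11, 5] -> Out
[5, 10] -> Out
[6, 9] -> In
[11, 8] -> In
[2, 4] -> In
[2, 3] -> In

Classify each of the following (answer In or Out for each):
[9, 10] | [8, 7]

The distinguishing property — |first − second| ≤ 3 — holds for all the 'In' cases and none of the 'Out' cases.

In, In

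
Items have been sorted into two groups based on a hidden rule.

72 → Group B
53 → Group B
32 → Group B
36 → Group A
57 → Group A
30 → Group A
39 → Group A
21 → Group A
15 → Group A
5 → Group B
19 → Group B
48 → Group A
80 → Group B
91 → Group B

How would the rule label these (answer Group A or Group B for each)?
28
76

Every 'Group A' example satisfies: multiple of 3 AND at most 57. None of the 'Group B' examples do.

Group B, Group B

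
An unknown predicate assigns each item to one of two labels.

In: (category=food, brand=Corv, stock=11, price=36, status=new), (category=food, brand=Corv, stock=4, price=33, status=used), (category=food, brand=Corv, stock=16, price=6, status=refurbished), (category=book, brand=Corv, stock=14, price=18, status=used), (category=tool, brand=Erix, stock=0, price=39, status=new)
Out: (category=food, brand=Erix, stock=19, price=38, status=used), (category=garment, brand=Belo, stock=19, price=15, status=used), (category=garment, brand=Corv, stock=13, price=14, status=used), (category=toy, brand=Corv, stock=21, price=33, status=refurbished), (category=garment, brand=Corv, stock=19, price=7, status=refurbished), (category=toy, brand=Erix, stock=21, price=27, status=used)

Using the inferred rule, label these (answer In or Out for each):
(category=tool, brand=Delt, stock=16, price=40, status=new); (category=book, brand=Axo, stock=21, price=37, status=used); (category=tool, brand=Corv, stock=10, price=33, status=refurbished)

Rule: stock ≠ 13 AND stock ≤ 16. This holds for each 'In' example and fails for each 'Out' one.

In, Out, In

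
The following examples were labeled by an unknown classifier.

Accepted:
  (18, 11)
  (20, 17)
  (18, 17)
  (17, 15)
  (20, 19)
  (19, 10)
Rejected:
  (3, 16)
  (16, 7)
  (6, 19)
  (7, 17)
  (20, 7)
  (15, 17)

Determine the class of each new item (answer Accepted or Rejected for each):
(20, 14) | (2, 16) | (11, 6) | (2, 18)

Accepted, Rejected, Rejected, Rejected

'Accepted' ⟺ first > second AND sum ≥ 29.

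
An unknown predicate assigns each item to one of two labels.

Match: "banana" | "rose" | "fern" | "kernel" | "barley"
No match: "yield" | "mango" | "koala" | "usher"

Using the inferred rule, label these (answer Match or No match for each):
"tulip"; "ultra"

The classifier is using: even length.

No match, No match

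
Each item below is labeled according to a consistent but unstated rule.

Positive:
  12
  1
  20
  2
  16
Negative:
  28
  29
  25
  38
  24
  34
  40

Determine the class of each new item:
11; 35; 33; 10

Positive, Negative, Negative, Positive

Rule: at most 20. This holds for each 'Positive' example and fails for each 'Negative' one.
11 — 11 ≤ 20, hence Positive. 35 — 35 > 20, hence Negative. 33 — 33 > 20, hence Negative. 10 — 10 ≤ 20, hence Positive.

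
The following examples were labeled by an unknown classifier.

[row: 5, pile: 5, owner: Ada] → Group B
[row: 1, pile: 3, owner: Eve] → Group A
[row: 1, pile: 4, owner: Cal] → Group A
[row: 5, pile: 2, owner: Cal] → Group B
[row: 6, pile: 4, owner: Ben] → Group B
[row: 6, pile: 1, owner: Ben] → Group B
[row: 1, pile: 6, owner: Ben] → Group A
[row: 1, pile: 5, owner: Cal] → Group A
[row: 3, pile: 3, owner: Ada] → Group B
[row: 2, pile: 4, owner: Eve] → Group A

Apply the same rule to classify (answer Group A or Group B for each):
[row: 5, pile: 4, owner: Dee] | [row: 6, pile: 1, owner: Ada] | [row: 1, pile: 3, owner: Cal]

Group B, Group B, Group A

A rule that fits every label: row ≤ 2 — true of each 'Group A' example, false of each 'Group B' one.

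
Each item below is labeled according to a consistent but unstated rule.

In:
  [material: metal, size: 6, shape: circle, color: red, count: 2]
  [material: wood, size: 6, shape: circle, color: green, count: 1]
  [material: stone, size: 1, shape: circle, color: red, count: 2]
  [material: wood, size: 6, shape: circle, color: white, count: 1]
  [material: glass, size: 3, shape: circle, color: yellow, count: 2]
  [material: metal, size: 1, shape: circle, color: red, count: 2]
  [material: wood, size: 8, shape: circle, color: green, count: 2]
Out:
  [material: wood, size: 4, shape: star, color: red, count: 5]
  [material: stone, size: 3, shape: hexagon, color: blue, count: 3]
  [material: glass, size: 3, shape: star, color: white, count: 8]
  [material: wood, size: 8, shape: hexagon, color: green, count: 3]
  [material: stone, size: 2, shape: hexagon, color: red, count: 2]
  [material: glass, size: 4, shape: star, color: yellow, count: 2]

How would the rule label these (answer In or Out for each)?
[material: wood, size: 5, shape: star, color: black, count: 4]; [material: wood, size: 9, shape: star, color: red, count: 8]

One predicate separates the groups cleanly: shape is circle.
[material: wood, size: 5, shape: star, color: black, count: 4] → shape is star → Out. [material: wood, size: 9, shape: star, color: red, count: 8] → shape is star → Out.

Out, Out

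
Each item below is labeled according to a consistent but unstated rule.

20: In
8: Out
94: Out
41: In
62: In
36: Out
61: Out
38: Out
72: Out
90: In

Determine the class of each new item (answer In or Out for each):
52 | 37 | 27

The rule appears to be: ≡ 6 (mod 7).
Out: 52, since 52 mod 7 = 3.
Out: 37, since 37 mod 7 = 2.
In: 27, since 27 mod 7 = 6.

Out, Out, In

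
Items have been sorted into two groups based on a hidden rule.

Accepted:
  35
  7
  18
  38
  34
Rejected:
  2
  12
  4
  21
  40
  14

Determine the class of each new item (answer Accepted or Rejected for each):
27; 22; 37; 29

Accepted, Rejected, Accepted, Accepted

All 'Accepted' examples share one property — digit sum ≥ 6 — and every 'Rejected' example lacks it.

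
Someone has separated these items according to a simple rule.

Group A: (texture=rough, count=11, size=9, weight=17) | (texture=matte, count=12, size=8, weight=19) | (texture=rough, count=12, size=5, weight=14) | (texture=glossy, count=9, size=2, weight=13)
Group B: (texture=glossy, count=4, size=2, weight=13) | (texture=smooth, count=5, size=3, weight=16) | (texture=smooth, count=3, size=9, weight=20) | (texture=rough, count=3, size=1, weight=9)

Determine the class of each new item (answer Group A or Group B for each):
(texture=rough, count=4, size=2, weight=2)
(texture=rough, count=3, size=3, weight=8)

Group B, Group B

The pattern is that an item is 'Group A' exactly when: count ≥ 9.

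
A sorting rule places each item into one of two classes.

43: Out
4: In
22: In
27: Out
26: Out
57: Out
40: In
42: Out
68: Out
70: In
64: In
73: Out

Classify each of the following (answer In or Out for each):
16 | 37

All 'In' examples share one property — ≡ 4 (mod 6) — and every 'Out' example lacks it.
16: 16 mod 6 = 4 — meets the rule, so In.
37: 37 mod 6 = 1 — does not satisfy this, so Out.

In, Out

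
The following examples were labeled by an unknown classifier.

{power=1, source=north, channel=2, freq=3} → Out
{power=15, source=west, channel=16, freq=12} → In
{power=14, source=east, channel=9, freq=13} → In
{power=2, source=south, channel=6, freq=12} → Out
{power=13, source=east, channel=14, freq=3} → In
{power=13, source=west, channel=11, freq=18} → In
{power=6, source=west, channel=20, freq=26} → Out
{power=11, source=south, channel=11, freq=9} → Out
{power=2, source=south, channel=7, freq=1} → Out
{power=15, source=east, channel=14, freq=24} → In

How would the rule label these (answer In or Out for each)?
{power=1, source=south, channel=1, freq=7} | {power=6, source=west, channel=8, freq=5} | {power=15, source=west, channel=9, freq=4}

The rule appears to be: power ≥ 13.
{power=1, source=south, channel=1, freq=7} → power = 1 → Out. {power=6, source=west, channel=8, freq=5} → power = 6 → Out. {power=15, source=west, channel=9, freq=4} → power = 15 → In.

Out, Out, In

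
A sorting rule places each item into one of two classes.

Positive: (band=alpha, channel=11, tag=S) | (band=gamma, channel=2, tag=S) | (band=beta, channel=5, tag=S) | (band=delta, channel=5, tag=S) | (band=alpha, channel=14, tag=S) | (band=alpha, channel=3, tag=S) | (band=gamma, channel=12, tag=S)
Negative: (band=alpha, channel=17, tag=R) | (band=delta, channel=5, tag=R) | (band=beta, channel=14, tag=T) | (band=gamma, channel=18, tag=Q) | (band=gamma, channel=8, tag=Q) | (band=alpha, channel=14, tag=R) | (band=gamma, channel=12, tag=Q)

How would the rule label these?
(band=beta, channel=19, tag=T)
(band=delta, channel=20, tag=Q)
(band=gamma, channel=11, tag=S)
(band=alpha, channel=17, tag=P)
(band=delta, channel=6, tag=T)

Rule: tag is S. This holds for each 'Positive' example and fails for each 'Negative' one.
(band=beta, channel=19, tag=T): tag is T — doesn't qualify, so Negative. (band=delta, channel=20, tag=Q): tag is Q — doesn't qualify, so Negative. (band=gamma, channel=11, tag=S): tag is S — qualifies, so Positive. (band=alpha, channel=17, tag=P): tag is P — doesn't qualify, so Negative. (band=delta, channel=6, tag=T): tag is T — doesn't qualify, so Negative.

Negative, Negative, Positive, Negative, Negative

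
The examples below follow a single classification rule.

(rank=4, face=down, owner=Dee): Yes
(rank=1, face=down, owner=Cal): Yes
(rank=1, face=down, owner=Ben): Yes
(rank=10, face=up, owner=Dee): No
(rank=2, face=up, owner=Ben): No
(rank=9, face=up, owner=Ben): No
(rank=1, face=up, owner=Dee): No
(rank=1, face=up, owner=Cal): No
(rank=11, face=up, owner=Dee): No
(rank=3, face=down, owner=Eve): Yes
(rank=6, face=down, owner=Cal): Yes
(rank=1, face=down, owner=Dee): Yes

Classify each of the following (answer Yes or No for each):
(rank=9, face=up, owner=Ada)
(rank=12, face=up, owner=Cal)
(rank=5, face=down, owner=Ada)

No, No, Yes

The rule appears to be: face is down.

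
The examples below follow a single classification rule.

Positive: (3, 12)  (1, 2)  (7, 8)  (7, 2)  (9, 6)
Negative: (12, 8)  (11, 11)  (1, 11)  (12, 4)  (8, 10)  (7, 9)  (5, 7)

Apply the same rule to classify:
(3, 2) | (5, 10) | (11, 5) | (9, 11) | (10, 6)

Positive, Positive, Negative, Negative, Negative

One predicate separates the groups cleanly: sum is odd.
(3, 2) → 3+2 = 5 → Positive. (5, 10) → 5+10 = 15 → Positive. (11, 5) → 11+5 = 16 → Negative. (9, 11) → 9+11 = 20 → Negative. (10, 6) → 10+6 = 16 → Negative.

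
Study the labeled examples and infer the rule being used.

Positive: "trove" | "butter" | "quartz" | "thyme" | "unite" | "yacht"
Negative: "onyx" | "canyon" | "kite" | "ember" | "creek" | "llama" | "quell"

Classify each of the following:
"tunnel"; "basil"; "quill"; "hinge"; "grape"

The distinguishing property — length ≥ 5 AND contains 't' — holds for all the 'Positive' cases and none of the 'Negative' cases.
"tunnel" → length 6, has 't' → Positive.
"basil" → length 5, no 't' → Negative.
"quill" → length 5, no 't' → Negative.
"hinge" → length 5, no 't' → Negative.
"grape" → length 5, no 't' → Negative.

Positive, Negative, Negative, Negative, Negative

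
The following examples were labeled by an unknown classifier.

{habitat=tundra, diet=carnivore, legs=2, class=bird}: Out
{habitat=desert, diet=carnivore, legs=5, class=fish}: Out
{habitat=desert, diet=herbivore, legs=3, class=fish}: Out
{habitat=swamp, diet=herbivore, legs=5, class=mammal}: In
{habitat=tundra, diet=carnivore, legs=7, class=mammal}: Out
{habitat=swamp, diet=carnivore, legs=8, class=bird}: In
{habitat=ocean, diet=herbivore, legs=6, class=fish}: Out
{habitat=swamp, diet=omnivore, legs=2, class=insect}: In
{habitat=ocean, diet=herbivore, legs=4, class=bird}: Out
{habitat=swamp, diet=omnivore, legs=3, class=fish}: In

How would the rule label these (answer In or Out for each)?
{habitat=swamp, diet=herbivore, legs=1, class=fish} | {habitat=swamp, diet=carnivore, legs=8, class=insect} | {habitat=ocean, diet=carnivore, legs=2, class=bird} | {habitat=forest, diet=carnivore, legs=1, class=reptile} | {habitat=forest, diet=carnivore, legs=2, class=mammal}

In, In, Out, Out, Out

The common property of the 'In' items is: habitat is swamp. No 'Out' item has it.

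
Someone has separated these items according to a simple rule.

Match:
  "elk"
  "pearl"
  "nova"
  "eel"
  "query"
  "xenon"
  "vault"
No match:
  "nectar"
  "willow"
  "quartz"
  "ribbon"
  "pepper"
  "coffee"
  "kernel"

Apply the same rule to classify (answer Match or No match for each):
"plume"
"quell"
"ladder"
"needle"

Match, Match, No match, No match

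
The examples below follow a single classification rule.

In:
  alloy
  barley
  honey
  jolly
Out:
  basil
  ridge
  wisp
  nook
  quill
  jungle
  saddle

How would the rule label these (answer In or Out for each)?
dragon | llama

A rule that fits every label: contains 'y' — true of each 'In' example, false of each 'Out' one.
dragon: no 'y' — fails the rule, so Out.
llama: no 'y' — fails the rule, so Out.

Out, Out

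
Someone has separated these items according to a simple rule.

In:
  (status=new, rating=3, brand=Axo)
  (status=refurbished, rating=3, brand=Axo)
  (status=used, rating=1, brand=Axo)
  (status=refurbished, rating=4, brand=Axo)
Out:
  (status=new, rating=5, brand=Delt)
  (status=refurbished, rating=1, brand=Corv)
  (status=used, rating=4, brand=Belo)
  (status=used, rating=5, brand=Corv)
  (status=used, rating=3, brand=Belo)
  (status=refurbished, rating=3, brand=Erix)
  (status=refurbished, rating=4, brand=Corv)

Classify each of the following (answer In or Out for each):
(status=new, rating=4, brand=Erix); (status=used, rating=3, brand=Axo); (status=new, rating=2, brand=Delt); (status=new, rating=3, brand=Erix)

One predicate separates the groups cleanly: brand is Axo.
Out: (status=new, rating=4, brand=Erix), since brand is Erix.
In: (status=used, rating=3, brand=Axo), since brand is Axo.
Out: (status=new, rating=2, brand=Delt), since brand is Delt.
Out: (status=new, rating=3, brand=Erix), since brand is Erix.

Out, In, Out, Out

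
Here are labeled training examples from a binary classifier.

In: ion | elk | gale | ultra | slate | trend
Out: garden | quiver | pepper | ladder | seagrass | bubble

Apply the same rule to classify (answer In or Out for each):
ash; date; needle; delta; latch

In, In, Out, In, In

One predicate separates the groups cleanly: length ≤ 5.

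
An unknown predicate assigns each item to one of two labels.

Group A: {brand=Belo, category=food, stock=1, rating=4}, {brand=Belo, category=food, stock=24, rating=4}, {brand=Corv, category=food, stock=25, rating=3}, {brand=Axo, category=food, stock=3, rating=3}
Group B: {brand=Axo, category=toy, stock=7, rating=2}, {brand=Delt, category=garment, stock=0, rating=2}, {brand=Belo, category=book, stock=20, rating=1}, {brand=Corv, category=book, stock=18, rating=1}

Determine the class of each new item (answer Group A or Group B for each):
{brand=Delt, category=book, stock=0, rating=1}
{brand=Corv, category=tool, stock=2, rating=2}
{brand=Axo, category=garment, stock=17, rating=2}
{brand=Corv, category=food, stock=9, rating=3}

The pattern is that an item is 'Group A' exactly when: category is food.
{brand=Delt, category=book, stock=0, rating=1}: category is book, does not pass → Group B. {brand=Corv, category=tool, stock=2, rating=2}: category is tool, does not pass → Group B. {brand=Axo, category=garment, stock=17, rating=2}: category is garment, does not pass → Group B. {brand=Corv, category=food, stock=9, rating=3}: category is food, fits → Group A.

Group B, Group B, Group B, Group A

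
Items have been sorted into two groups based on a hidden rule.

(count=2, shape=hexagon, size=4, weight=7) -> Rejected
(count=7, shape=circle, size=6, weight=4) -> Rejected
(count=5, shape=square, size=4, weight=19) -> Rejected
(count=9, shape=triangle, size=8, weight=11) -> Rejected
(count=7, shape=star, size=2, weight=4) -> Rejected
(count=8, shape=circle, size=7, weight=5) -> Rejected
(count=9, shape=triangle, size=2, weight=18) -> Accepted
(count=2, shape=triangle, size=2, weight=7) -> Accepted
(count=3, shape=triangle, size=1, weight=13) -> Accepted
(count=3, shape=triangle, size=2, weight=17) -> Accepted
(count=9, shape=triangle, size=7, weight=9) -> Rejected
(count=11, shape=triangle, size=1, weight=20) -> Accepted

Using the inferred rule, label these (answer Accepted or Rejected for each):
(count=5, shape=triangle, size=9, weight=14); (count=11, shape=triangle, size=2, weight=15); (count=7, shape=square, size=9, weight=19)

Rejected, Accepted, Rejected

Every 'Accepted' example satisfies: shape is triangle AND size ≤ 2. None of the 'Rejected' examples do.
(count=5, shape=triangle, size=9, weight=14) — shape is triangle, size = 9, hence Rejected. (count=11, shape=triangle, size=2, weight=15) — shape is triangle, size = 2, hence Accepted. (count=7, shape=square, size=9, weight=19) — shape is square, size = 9, hence Rejected.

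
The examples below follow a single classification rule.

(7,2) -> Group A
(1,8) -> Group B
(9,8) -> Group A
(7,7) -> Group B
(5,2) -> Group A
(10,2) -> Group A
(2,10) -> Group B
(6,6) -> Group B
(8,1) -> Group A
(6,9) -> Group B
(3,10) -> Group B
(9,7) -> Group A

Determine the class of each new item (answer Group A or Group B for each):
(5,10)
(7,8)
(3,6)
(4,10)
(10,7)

Group B, Group B, Group B, Group B, Group A

Checking candidate rules against both groups, what survives is: first > second.
Group B: (5,10), since 5 < 10. Group B: (7,8), since 7 < 8. Group B: (3,6), since 3 < 6. Group B: (4,10), since 4 < 10. Group A: (10,7), since 10 > 7.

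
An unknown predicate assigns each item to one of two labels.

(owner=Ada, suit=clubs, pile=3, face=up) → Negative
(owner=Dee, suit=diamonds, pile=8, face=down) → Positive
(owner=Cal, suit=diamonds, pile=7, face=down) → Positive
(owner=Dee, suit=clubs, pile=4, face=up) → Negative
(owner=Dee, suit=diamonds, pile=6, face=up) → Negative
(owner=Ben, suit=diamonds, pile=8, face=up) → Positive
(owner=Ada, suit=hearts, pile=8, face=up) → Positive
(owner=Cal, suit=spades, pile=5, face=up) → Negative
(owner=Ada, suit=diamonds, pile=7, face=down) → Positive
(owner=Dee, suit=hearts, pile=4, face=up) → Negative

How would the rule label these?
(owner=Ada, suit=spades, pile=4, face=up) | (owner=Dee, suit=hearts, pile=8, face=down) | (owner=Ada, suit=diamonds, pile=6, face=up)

Negative, Positive, Negative

The pattern is that an item is 'Positive' exactly when: pile ≥ 7.
(owner=Ada, suit=spades, pile=4, face=up) — pile = 4, hence Negative. (owner=Dee, suit=hearts, pile=8, face=down) — pile = 8, hence Positive. (owner=Ada, suit=diamonds, pile=6, face=up) — pile = 6, hence Negative.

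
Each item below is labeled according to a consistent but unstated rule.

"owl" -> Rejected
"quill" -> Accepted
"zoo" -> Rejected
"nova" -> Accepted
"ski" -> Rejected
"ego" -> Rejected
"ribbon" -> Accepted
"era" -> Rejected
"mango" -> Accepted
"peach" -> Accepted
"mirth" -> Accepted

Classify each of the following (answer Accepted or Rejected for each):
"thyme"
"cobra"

Accepted, Accepted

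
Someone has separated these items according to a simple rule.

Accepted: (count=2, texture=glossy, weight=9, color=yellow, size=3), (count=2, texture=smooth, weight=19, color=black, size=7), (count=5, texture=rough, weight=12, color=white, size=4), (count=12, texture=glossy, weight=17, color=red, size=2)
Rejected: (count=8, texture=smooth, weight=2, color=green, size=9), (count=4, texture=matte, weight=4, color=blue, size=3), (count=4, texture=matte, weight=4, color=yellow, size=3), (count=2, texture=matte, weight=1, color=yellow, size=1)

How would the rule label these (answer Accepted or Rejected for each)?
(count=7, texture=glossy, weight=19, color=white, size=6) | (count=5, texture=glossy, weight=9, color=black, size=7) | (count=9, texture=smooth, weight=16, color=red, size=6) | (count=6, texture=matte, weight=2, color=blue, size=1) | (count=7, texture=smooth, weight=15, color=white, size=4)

Rule: weight ≥ 9. This holds for each 'Accepted' example and fails for each 'Rejected' one.
(count=7, texture=glossy, weight=19, color=white, size=6) — weight = 19, hence Accepted.
(count=5, texture=glossy, weight=9, color=black, size=7) — weight = 9, hence Accepted.
(count=9, texture=smooth, weight=16, color=red, size=6) — weight = 16, hence Accepted.
(count=6, texture=matte, weight=2, color=blue, size=1) — weight = 2, hence Rejected.
(count=7, texture=smooth, weight=15, color=white, size=4) — weight = 15, hence Accepted.

Accepted, Accepted, Accepted, Rejected, Accepted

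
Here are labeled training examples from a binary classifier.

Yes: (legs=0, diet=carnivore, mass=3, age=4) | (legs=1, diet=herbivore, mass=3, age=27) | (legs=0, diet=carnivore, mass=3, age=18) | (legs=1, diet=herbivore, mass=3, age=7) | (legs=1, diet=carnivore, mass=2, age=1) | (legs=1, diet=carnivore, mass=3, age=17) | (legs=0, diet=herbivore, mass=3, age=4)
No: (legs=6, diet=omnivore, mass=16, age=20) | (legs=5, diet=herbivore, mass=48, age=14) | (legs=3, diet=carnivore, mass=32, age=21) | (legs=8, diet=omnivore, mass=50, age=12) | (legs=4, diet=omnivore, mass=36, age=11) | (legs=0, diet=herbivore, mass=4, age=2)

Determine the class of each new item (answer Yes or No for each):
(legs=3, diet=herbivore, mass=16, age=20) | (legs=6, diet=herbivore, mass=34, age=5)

The classifier is using: mass ≤ 3.
(legs=3, diet=herbivore, mass=16, age=20): mass = 16, doesn't match → No. (legs=6, diet=herbivore, mass=34, age=5): mass = 34, doesn't match → No.

No, No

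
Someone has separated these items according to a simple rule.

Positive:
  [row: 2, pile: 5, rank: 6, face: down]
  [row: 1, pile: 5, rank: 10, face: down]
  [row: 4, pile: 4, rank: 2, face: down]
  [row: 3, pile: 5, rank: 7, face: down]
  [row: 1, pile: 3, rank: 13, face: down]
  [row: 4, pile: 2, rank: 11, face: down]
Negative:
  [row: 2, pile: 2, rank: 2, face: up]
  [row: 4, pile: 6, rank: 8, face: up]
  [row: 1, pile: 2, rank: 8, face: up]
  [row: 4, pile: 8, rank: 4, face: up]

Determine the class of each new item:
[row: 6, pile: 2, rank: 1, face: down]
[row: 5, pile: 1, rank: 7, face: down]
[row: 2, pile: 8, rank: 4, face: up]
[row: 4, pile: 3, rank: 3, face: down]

Positive, Positive, Negative, Positive

Comparing the two groups points to one rule — face is down.
[row: 6, pile: 2, rank: 1, face: down]: Positive (face is down).
[row: 5, pile: 1, rank: 7, face: down]: Positive (face is down).
[row: 2, pile: 8, rank: 4, face: up]: Negative (face is up).
[row: 4, pile: 3, rank: 3, face: down]: Positive (face is down).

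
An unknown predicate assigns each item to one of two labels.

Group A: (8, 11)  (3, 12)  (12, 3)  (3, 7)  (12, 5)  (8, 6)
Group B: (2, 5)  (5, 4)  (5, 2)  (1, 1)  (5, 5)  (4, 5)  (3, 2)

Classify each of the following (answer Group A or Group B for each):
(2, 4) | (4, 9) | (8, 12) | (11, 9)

Group B, Group A, Group A, Group A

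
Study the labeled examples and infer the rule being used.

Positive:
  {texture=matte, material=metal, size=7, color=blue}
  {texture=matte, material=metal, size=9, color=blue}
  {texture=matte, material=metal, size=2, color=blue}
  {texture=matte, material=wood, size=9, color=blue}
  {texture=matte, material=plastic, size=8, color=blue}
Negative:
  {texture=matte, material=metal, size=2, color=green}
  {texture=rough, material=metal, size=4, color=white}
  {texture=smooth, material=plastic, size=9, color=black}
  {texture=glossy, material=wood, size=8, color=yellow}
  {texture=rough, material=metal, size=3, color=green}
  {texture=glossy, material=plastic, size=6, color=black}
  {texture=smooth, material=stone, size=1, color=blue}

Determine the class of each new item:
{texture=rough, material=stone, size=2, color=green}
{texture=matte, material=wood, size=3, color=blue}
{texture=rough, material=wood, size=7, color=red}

Negative, Positive, Negative

The pattern is that an item is 'Positive' exactly when: texture is matte AND color is blue.
{texture=rough, material=stone, size=2, color=green} → texture is rough, color is green → Negative.
{texture=matte, material=wood, size=3, color=blue} → texture is matte, color is blue → Positive.
{texture=rough, material=wood, size=7, color=red} → texture is rough, color is red → Negative.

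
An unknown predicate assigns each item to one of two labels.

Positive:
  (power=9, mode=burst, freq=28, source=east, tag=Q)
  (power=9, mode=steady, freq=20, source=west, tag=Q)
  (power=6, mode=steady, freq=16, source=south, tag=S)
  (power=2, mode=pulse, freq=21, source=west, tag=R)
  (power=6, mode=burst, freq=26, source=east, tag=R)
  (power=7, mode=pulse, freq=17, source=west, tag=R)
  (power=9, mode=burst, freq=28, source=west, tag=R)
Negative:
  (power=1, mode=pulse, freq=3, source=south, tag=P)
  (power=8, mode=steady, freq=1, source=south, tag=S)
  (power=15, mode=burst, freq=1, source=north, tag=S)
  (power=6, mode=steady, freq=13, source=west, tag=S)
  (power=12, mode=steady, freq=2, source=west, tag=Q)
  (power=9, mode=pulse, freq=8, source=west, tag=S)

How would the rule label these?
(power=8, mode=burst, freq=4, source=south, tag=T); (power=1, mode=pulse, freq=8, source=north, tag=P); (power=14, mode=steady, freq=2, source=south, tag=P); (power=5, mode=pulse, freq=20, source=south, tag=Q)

The distinguishing property — freq ≥ 16 — holds for all the 'Positive' cases and none of the 'Negative' cases.
(power=8, mode=burst, freq=4, source=south, tag=T): freq = 4 — fails the rule, so Negative.
(power=1, mode=pulse, freq=8, source=north, tag=P): freq = 8 — fails the rule, so Negative.
(power=14, mode=steady, freq=2, source=south, tag=P): freq = 2 — fails the rule, so Negative.
(power=5, mode=pulse, freq=20, source=south, tag=Q): freq = 20 — passes, so Positive.

Negative, Negative, Negative, Positive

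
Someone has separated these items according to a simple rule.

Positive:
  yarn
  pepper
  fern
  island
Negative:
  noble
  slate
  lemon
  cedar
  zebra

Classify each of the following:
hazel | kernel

Negative, Positive

All 'Positive' examples share one property — even length — and every 'Negative' example lacks it.
hazel: length 5 — does not fit, so Negative. kernel: length 6 — meets the rule, so Positive.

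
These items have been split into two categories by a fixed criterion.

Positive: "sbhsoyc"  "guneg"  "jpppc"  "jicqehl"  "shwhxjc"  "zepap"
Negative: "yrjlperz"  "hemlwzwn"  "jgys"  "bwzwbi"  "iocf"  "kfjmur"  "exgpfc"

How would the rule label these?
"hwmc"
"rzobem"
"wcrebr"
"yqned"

The distinguishing property — odd length — holds for all the 'Positive' cases and none of the 'Negative' cases.
"hwmc" → length 4 → Negative.
"rzobem" → length 6 → Negative.
"wcrebr" → length 6 → Negative.
"yqned" → length 5 → Positive.

Negative, Negative, Negative, Positive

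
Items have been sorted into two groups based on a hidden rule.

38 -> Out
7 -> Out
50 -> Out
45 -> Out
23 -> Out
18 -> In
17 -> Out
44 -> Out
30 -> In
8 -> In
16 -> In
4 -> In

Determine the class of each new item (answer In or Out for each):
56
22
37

The simplest hypothesis consistent with all the labels is: even AND at most 30.

Out, In, Out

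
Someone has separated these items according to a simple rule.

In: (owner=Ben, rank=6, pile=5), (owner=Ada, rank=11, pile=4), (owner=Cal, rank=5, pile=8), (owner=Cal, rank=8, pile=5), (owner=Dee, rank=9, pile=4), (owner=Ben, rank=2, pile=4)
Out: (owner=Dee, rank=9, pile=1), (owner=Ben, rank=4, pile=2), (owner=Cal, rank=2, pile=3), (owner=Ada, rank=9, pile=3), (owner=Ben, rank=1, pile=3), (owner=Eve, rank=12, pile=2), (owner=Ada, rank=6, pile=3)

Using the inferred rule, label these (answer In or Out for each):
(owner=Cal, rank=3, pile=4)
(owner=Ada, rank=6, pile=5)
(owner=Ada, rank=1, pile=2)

In, In, Out

A rule that fits every label: pile ≥ 4 — true of each 'In' example, false of each 'Out' one.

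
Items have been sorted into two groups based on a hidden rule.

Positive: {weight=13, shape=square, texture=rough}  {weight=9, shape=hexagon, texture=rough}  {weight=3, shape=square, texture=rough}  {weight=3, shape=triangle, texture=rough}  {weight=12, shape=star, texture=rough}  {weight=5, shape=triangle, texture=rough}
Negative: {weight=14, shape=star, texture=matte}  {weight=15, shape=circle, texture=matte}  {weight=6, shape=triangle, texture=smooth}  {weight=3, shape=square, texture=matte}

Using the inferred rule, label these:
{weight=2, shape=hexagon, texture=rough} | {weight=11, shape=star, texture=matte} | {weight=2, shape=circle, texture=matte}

The pattern is that an item is 'Positive' exactly when: texture is rough.

Positive, Negative, Negative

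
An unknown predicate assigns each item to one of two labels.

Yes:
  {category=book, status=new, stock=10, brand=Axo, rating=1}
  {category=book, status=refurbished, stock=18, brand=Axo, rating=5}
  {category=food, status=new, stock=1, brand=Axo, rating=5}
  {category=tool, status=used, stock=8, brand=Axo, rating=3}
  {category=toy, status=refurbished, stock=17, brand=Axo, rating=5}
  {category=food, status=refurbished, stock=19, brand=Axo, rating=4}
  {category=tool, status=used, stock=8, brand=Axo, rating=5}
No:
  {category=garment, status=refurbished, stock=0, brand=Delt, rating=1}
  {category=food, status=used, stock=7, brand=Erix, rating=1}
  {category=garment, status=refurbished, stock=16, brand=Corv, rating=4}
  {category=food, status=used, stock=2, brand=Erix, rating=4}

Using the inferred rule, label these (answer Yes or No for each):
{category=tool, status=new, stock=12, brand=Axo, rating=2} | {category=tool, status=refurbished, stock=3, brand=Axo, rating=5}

Yes, Yes

The common property of the 'Yes' items is: brand is Axo. No 'No' item has it.
{category=tool, status=new, stock=12, brand=Axo, rating=2}: Yes (brand is Axo).
{category=tool, status=refurbished, stock=3, brand=Axo, rating=5}: Yes (brand is Axo).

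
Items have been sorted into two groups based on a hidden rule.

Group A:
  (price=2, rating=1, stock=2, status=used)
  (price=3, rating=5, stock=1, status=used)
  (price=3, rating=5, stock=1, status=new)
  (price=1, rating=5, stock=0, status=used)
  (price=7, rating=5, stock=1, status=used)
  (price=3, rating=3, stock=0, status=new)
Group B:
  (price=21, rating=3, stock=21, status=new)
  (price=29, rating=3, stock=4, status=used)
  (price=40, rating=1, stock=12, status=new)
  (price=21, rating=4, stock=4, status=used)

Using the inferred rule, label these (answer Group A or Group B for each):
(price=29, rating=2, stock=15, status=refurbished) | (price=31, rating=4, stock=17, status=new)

Group B, Group B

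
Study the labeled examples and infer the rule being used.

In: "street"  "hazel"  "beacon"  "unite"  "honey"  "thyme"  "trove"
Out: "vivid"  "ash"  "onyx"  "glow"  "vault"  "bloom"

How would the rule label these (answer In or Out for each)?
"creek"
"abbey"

In, In

'In' ⟺ contains 'e'.
In: "creek", since has 'e'.
In: "abbey", since has 'e'.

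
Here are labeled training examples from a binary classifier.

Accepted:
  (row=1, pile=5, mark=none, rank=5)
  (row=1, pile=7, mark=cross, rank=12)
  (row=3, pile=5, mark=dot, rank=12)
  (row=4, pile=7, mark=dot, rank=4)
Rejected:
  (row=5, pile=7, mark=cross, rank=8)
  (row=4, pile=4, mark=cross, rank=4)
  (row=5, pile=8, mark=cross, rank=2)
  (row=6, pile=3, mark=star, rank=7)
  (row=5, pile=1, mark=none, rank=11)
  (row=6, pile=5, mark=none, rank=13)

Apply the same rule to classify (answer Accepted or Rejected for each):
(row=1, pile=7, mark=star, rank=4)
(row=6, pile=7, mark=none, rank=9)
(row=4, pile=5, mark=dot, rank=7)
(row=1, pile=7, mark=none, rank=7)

One predicate separates the groups cleanly: pile ≥ 5 AND row ≤ 4.

Accepted, Rejected, Accepted, Accepted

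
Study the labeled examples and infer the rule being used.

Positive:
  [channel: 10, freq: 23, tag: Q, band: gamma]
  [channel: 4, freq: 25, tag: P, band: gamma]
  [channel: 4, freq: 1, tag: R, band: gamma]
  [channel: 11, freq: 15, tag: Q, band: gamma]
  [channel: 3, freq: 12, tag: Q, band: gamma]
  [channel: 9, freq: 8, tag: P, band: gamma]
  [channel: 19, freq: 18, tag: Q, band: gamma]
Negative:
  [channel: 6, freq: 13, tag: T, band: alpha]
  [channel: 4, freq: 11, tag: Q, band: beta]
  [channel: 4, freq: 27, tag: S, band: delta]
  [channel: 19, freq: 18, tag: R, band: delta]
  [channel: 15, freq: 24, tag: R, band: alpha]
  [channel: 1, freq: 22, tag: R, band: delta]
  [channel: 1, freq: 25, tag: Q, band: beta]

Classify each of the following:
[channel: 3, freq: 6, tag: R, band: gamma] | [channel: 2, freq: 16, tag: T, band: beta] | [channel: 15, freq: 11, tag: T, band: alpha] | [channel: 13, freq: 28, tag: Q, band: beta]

The simplest hypothesis consistent with all the labels is: band is gamma.
[channel: 3, freq: 6, tag: R, band: gamma] — band is gamma, hence Positive.
[channel: 2, freq: 16, tag: T, band: beta] — band is beta, hence Negative.
[channel: 15, freq: 11, tag: T, band: alpha] — band is alpha, hence Negative.
[channel: 13, freq: 28, tag: Q, band: beta] — band is beta, hence Negative.

Positive, Negative, Negative, Negative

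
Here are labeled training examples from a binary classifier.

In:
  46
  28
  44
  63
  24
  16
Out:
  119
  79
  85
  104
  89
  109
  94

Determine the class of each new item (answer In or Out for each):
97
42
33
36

A rule that fits every label: at most 63 — true of each 'In' example, false of each 'Out' one.
Out: 97, since 97 > 63. In: 42, since 42 ≤ 63. In: 33, since 33 ≤ 63. In: 36, since 36 ≤ 63.

Out, In, In, In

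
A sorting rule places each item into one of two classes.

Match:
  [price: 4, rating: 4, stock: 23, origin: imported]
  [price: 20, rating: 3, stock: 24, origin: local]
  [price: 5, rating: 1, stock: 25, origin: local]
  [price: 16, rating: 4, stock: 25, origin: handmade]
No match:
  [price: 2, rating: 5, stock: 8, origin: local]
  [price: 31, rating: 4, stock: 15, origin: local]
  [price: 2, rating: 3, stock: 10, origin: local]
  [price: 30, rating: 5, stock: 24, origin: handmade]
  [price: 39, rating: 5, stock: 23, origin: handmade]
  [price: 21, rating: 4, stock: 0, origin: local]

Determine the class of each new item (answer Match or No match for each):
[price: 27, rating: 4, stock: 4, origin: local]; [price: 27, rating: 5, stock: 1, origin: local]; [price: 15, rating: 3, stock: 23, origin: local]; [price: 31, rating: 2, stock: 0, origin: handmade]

No match, No match, Match, No match

The classifier is using: price ≥ 4 AND price ≤ 20.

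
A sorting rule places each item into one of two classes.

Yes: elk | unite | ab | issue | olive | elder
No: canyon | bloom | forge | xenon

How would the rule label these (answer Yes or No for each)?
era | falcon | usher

Yes, No, Yes

Checking candidate rules against both groups, what survives is: starts with a vowel.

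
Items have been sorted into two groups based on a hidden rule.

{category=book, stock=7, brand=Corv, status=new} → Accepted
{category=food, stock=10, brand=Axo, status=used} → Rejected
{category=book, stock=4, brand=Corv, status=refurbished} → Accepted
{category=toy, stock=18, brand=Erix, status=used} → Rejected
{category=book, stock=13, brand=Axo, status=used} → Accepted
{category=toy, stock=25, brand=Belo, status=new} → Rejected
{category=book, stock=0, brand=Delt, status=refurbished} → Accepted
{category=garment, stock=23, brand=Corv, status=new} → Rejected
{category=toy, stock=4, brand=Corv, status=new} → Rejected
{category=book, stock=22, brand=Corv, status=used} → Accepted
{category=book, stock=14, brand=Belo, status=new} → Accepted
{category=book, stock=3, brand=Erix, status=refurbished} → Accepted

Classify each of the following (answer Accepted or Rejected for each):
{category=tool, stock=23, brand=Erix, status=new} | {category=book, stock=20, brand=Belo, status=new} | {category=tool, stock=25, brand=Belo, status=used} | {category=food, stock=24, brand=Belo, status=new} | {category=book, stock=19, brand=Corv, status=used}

The simplest hypothesis consistent with all the labels is: category is book.
{category=tool, stock=23, brand=Erix, status=new}: category is tool — doesn't qualify, so Rejected. {category=book, stock=20, brand=Belo, status=new}: category is book — qualifies, so Accepted. {category=tool, stock=25, brand=Belo, status=used}: category is tool — doesn't qualify, so Rejected. {category=food, stock=24, brand=Belo, status=new}: category is food — doesn't qualify, so Rejected. {category=book, stock=19, brand=Corv, status=used}: category is book — qualifies, so Accepted.

Rejected, Accepted, Rejected, Rejected, Accepted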